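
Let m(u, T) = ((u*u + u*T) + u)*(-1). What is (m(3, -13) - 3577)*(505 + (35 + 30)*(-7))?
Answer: -177500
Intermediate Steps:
m(u, T) = -u - u² - T*u (m(u, T) = ((u² + T*u) + u)*(-1) = (u + u² + T*u)*(-1) = -u - u² - T*u)
(m(3, -13) - 3577)*(505 + (35 + 30)*(-7)) = (-1*3*(1 - 13 + 3) - 3577)*(505 + (35 + 30)*(-7)) = (-1*3*(-9) - 3577)*(505 + 65*(-7)) = (27 - 3577)*(505 - 455) = -3550*50 = -177500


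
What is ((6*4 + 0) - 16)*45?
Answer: 360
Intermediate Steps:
((6*4 + 0) - 16)*45 = ((24 + 0) - 16)*45 = (24 - 16)*45 = 8*45 = 360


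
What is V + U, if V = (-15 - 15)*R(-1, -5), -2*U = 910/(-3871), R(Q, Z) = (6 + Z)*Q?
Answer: 16655/553 ≈ 30.118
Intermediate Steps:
R(Q, Z) = Q*(6 + Z)
U = 65/553 (U = -455/(-3871) = -455*(-1)/3871 = -½*(-130/553) = 65/553 ≈ 0.11754)
V = 30 (V = (-15 - 15)*(-(6 - 5)) = -(-30) = -30*(-1) = 30)
V + U = 30 + 65/553 = 16655/553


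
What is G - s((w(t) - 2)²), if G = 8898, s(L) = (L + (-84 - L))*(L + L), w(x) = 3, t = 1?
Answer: 9066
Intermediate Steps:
s(L) = -168*L
G - s((w(t) - 2)²) = 8898 - (-168)*(3 - 2)² = 8898 - (-168)*1² = 8898 - (-168) = 8898 - 1*(-168) = 8898 + 168 = 9066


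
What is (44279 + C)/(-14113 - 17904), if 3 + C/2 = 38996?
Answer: -122265/32017 ≈ -3.8188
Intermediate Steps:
C = 77986 (C = -6 + 2*38996 = -6 + 77992 = 77986)
(44279 + C)/(-14113 - 17904) = (44279 + 77986)/(-14113 - 17904) = 122265/(-32017) = 122265*(-1/32017) = -122265/32017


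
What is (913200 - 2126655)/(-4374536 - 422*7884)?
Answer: 1213455/7701584 ≈ 0.15756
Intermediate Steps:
(913200 - 2126655)/(-4374536 - 422*7884) = -1213455/(-4374536 - 3327048) = -1213455/(-7701584) = -1213455*(-1/7701584) = 1213455/7701584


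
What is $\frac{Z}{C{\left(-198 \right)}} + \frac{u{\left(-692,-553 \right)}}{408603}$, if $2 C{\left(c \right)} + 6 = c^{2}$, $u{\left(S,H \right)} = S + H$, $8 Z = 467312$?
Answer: $\frac{7947911629}{2669403399} \approx 2.9774$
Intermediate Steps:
$Z = 58414$ ($Z = \frac{1}{8} \cdot 467312 = 58414$)
$u{\left(S,H \right)} = H + S$
$C{\left(c \right)} = -3 + \frac{c^{2}}{2}$
$\frac{Z}{C{\left(-198 \right)}} + \frac{u{\left(-692,-553 \right)}}{408603} = \frac{58414}{-3 + \frac{\left(-198\right)^{2}}{2}} + \frac{-553 - 692}{408603} = \frac{58414}{-3 + \frac{1}{2} \cdot 39204} - \frac{415}{136201} = \frac{58414}{-3 + 19602} - \frac{415}{136201} = \frac{58414}{19599} - \frac{415}{136201} = \frac{7947911629}{2669403399}$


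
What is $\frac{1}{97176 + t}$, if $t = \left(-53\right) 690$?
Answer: $\frac{1}{60606} \approx 1.65 \cdot 10^{-5}$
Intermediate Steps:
$t = -36570$
$\frac{1}{97176 + t} = \frac{1}{97176 - 36570} = \frac{1}{60606}$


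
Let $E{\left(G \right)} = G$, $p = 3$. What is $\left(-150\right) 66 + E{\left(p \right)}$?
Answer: $-9897$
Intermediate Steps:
$\left(-150\right) 66 + E{\left(p \right)} = \left(-150\right) 66 + 3 = -9900 + 3 = -9897$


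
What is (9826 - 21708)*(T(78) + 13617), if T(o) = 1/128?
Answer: -10355026357/64 ≈ -1.6180e+8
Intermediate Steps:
T(o) = 1/128
(9826 - 21708)*(T(78) + 13617) = (9826 - 21708)*(1/128 + 13617) = -11882*1742977/128 = -10355026357/64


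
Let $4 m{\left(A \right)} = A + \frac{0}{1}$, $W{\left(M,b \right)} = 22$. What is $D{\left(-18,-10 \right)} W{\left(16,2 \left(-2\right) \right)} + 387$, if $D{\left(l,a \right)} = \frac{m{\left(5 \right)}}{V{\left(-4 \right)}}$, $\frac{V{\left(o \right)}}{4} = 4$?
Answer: $\frac{12439}{32} \approx 388.72$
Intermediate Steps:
$V{\left(o \right)} = 16$ ($V{\left(o \right)} = 4 \cdot 4 = 16$)
$m{\left(A \right)} = \frac{A}{4}$ ($m{\left(A \right)} = \frac{A + \frac{0}{1}}{4} = \frac{A + 0 \cdot 1}{4} = \frac{A + 0}{4} = \frac{A}{4}$)
$D{\left(l,a \right)} = \frac{5}{64}$ ($D{\left(l,a \right)} = \frac{\frac{1}{4} \cdot 5}{16} = \frac{5}{4} \cdot \frac{1}{16} = \frac{5}{64}$)
$D{\left(-18,-10 \right)} W{\left(16,2 \left(-2\right) \right)} + 387 = \frac{5}{64} \cdot 22 + 387 = \frac{55}{32} + 387 = \frac{12439}{32}$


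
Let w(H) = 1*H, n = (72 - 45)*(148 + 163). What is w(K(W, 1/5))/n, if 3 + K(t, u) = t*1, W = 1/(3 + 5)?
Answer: -23/67176 ≈ -0.00034238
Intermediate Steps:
n = 8397 (n = 27*311 = 8397)
W = 1/8 ≈ 0.12500
K(t, u) = -3 + t (K(t, u) = -3 + t*1 = -3 + t)
w(H) = H
w(K(W, 1/5))/n = (-3 + 1/8)/8397 = (1/8397)*(-23/8) = -23/67176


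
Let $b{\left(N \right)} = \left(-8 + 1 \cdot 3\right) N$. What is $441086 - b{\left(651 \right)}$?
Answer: $444341$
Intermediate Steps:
$b{\left(N \right)} = - 5 N$ ($b{\left(N \right)} = \left(-8 + 3\right) N = - 5 N$)
$441086 - b{\left(651 \right)} = 441086 - \left(-5\right) 651 = 441086 - -3255 = 441086 + 3255 = 444341$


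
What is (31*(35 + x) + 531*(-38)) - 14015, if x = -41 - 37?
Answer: -35526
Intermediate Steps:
x = -78
(31*(35 + x) + 531*(-38)) - 14015 = (31*(35 - 78) + 531*(-38)) - 14015 = (31*(-43) - 20178) - 14015 = (-1333 - 20178) - 14015 = -21511 - 14015 = -35526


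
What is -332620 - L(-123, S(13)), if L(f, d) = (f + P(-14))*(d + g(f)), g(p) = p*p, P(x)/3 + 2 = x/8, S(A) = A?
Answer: 3400387/2 ≈ 1.7002e+6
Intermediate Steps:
P(x) = -6 + 3*x/8 (P(x) = -6 + 3*(x/8) = -6 + 3*x/8)
g(p) = p**2
L(f, d) = (-45/4 + f)*(d + f**2) (L(f, d) = (f + (-6 + (3/8)*(-14)))*(d + f**2) = (f + (-6 - 21/4))*(d + f**2) = (f - 45/4)*(d + f**2) = (-45/4 + f)*(d + f**2))
-332620 - L(-123, S(13)) = -332620 - ((-123)**3 - 45/4*13 - 45/4*(-123)**2 + 13*(-123)) = -332620 - (-1860867 - 585/4 - 45/4*15129 - 1599) = -332620 - (-1860867 - 585/4 - 680805/4 - 1599) = -332620 - 1*(-4065627/2) = -332620 + 4065627/2 = 3400387/2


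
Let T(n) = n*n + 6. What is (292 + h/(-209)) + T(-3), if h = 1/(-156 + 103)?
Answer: 3400640/11077 ≈ 307.00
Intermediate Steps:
h = -1/53 (h = 1/(-53) = -1/53 ≈ -0.018868)
T(n) = 6 + n**2 (T(n) = n**2 + 6 = 6 + n**2)
(292 + h/(-209)) + T(-3) = (292 - 1/53/(-209)) + (6 + (-3)**2) = (292 - 1/53*(-1/209)) + (6 + 9) = (292 + 1/11077) + 15 = 3234485/11077 + 15 = 3400640/11077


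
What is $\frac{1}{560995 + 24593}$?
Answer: $\frac{1}{585588} \approx 1.7077 \cdot 10^{-6}$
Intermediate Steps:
$\frac{1}{560995 + 24593} = \frac{1}{585588}$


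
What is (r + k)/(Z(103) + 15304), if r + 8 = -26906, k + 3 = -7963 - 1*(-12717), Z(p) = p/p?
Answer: -22163/15305 ≈ -1.4481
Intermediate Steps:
Z(p) = 1
k = 4751 (k = -3 + (-7963 - 1*(-12717)) = -3 + (-7963 + 12717) = -3 + 4754 = 4751)
r = -26914 (r = -8 - 26906 = -26914)
(r + k)/(Z(103) + 15304) = (-26914 + 4751)/(1 + 15304) = -22163/15305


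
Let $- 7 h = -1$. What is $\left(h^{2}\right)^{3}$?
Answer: $\frac{1}{117649} \approx 8.4999 \cdot 10^{-6}$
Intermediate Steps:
$h = \frac{1}{7}$ ($h = \left(- \frac{1}{7}\right) \left(-1\right) = \frac{1}{7} \approx 0.14286$)
$\left(h^{2}\right)^{3} = \left(\left(\frac{1}{7}\right)^{2}\right)^{3} = \left(\frac{1}{49}\right)^{3} = \frac{1}{117649}$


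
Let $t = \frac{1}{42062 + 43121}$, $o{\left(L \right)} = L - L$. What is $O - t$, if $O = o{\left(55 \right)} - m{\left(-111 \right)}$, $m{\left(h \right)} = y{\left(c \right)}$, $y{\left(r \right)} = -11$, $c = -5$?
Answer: $\frac{937012}{85183} \approx 11.0$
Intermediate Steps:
$o{\left(L \right)} = 0$
$m{\left(h \right)} = -11$
$t = \frac{1}{85183} \approx 1.1739 \cdot 10^{-5}$
$O = 11$ ($O = 0 - -11 = 0 + 11 = 11$)
$O - t = 11 - \frac{1}{85183} = \frac{937012}{85183}$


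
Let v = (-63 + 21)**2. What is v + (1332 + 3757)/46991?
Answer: 11842459/6713 ≈ 1764.1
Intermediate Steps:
v = 1764 (v = (-42)**2 = 1764)
v + (1332 + 3757)/46991 = 1764 + (1332 + 3757)/46991 = 1764 + 5089*(1/46991) = 1764 + 727/6713 = 11842459/6713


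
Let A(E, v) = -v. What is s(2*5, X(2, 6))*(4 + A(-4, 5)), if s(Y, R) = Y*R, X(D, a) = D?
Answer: -20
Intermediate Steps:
s(Y, R) = R*Y
s(2*5, X(2, 6))*(4 + A(-4, 5)) = (2*(2*5))*(4 - 1*5) = (2*10)*(4 - 5) = 20*(-1) = -20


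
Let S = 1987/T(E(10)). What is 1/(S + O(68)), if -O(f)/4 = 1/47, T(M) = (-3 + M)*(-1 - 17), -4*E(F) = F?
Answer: 4653/92993 ≈ 0.050036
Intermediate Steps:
E(F) = -F/4
T(M) = 54 - 18*M (T(M) = (-3 + M)*(-18) = 54 - 18*M)
O(f) = -4/47
S = 1987/99 (S = 1987/(54 - (-9)*10/2) = 1987/(54 - 18*(-5/2)) = 1987/(54 + 45) = 1987/99 ≈ 20.071)
1/(S + O(68)) = 1/(1987/99 - 4/47) = 1/(92993/4653) = 4653/92993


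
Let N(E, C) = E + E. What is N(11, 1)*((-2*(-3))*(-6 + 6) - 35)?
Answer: -770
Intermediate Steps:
N(E, C) = 2*E
N(11, 1)*((-2*(-3))*(-6 + 6) - 35) = (2*11)*((-2*(-3))*(-6 + 6) - 35) = 22*(6*0 - 35) = 22*(0 - 35) = 22*(-35) = -770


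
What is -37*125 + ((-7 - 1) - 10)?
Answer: -4643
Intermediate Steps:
-37*125 + ((-7 - 1) - 10) = -4625 + (-8 - 10) = -4625 - 18 = -4643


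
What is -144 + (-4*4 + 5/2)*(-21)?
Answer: 279/2 ≈ 139.50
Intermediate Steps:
-144 + (-4*4 + 5/2)*(-21) = -144 + (-16 + 5*(1/2))*(-21) = -144 + (-16 + 5/2)*(-21) = -144 - 27/2*(-21) = -144 + 567/2 = 279/2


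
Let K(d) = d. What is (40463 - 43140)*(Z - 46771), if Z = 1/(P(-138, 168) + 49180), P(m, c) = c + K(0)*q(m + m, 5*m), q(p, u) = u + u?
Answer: 6178664056839/49348 ≈ 1.2521e+8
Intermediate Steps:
q(p, u) = 2*u
P(m, c) = c (P(m, c) = c + 0*(2*(5*m)) = c + 0*(10*m) = c + 0 = c)
Z = 1/49348 (Z = 1/(168 + 49180) = 1/49348 ≈ 2.0264e-5)
(40463 - 43140)*(Z - 46771) = (40463 - 43140)*(1/49348 - 46771) = -2677*(-2308055307/49348) = 6178664056839/49348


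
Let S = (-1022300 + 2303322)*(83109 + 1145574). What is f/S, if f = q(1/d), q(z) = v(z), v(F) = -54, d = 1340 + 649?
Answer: -9/262328325671 ≈ -3.4308e-11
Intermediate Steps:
d = 1989
q(z) = -54
f = -54
S = 1573969954026 (S = 1281022*1228683 = 1573969954026)
f/S = -54/1573969954026 = -54*1/1573969954026 = -9/262328325671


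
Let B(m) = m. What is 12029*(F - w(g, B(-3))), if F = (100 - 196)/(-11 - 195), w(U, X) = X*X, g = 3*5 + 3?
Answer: -10573491/103 ≈ -1.0266e+5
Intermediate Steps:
g = 18 (g = 15 + 3 = 18)
w(U, X) = X**2
F = 48/103 (F = -96/(-206) = -96*(-1/206) = 48/103 ≈ 0.46602)
12029*(F - w(g, B(-3))) = 12029*(48/103 - 1*(-3)**2) = 12029*(48/103 - 1*9) = 12029*(48/103 - 9) = 12029*(-879/103) = -10573491/103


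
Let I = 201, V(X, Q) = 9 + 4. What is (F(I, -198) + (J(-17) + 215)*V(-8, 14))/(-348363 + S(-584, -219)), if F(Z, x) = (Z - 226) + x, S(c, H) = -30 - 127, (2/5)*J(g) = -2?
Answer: -2507/348520 ≈ -0.0071933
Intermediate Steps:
J(g) = -5 (J(g) = (5/2)*(-2) = -5)
V(X, Q) = 13
S(c, H) = -157
F(Z, x) = -226 + Z + x (F(Z, x) = (-226 + Z) + x = -226 + Z + x)
(F(I, -198) + (J(-17) + 215)*V(-8, 14))/(-348363 + S(-584, -219)) = ((-226 + 201 - 198) + (-5 + 215)*13)/(-348363 - 157) = (-223 + 210*13)/(-348520) = (-223 + 2730)*(-1/348520) = 2507*(-1/348520) = -2507/348520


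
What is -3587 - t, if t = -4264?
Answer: 677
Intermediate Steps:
-3587 - t = -3587 - 1*(-4264) = -3587 + 4264 = 677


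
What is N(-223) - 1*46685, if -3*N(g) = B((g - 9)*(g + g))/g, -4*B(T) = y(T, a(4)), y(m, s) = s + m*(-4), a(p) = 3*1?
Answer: -124515175/2676 ≈ -46530.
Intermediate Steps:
a(p) = 3
y(m, s) = s - 4*m
B(T) = -¾ + T (B(T) = -(3 - 4*T)/4 = -¾ + T)
N(g) = -(-¾ + 2*g*(-9 + g))/(3*g) (N(g) = -(-¾ + (g - 9)*(g + g))/(3*g) = -(-¾ + (-9 + g)*(2*g))/(3*g) = -(-¾ + 2*g*(-9 + g))/(3*g))
N(-223) - 1*46685 = (1/12)*(3 - 8*(-223)*(-9 - 223))/(-223) - 1*46685 = (1/12)*(-1/223)*(3 - 8*(-223)*(-232)) - 46685 = (1/12)*(-1/223)*(3 - 413888) - 46685 = (1/12)*(-1/223)*(-413885) - 46685 = 413885/2676 - 46685 = -124515175/2676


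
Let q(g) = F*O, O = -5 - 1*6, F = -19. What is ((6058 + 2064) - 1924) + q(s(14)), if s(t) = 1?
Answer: 6407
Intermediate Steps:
O = -11 (O = -5 - 6 = -11)
q(g) = 209 (q(g) = -19*(-11) = 209)
((6058 + 2064) - 1924) + q(s(14)) = ((6058 + 2064) - 1924) + 209 = (8122 - 1924) + 209 = 6198 + 209 = 6407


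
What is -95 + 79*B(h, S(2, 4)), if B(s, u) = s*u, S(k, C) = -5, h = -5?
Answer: 1880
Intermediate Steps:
-95 + 79*B(h, S(2, 4)) = -95 + 79*(-5*(-5)) = -95 + 79*25 = -95 + 1975 = 1880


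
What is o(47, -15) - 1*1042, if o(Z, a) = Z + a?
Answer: -1010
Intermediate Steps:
o(47, -15) - 1*1042 = (47 - 15) - 1*1042 = 32 - 1042 = -1010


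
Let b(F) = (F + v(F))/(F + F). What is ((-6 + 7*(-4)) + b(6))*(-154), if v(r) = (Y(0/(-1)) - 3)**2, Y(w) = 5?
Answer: 15323/3 ≈ 5107.7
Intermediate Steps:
v(r) = 4 (v(r) = (5 - 3)**2 = 2**2 = 4)
b(F) = (4 + F)/(2*F) (b(F) = (F + 4)/(F + F) = (4 + F)/((2*F)) = (4 + F)*(1/(2*F)) = (4 + F)/(2*F))
((-6 + 7*(-4)) + b(6))*(-154) = ((-6 + 7*(-4)) + (1/2)*(4 + 6)/6)*(-154) = ((-6 - 28) + (1/2)*(1/6)*10)*(-154) = (-34 + 5/6)*(-154) = -199/6*(-154) = 15323/3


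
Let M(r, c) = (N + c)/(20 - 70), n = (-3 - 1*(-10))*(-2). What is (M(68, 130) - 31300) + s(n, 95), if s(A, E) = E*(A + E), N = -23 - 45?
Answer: -590156/25 ≈ -23606.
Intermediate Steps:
N = -68
n = -14 (n = (-3 + 10)*(-2) = 7*(-2) = -14)
M(r, c) = 34/25 - c/50 (M(r, c) = (-68 + c)/(20 - 70) = (-68 + c)/(-50) = (-68 + c)*(-1/50) = 34/25 - c/50)
(M(68, 130) - 31300) + s(n, 95) = ((34/25 - 1/50*130) - 31300) + 95*(-14 + 95) = ((34/25 - 13/5) - 31300) + 95*81 = (-31/25 - 31300) + 7695 = -782531/25 + 7695 = -590156/25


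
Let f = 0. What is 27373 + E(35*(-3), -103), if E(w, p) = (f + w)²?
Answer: 38398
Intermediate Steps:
E(w, p) = w² (E(w, p) = (0 + w)² = w²)
27373 + E(35*(-3), -103) = 27373 + (35*(-3))² = 27373 + (-105)² = 27373 + 11025 = 38398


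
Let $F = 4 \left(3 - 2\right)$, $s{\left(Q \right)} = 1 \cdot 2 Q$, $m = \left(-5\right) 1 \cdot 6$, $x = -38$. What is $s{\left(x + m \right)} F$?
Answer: $-544$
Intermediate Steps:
$m = -30$ ($m = \left(-5\right) 6 = -30$)
$s{\left(Q \right)} = 2 Q$
$F = 4$ ($F = 4 \cdot 1 = 4$)
$s{\left(x + m \right)} F = 2 \left(-38 - 30\right) 4 = 2 \left(-68\right) 4 = \left(-136\right) 4 = -544$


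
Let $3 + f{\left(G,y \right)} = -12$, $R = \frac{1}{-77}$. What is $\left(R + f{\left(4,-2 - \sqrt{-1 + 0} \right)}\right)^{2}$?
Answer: $\frac{1336336}{5929} \approx 225.39$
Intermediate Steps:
$R = - \frac{1}{77} \approx -0.012987$
$f{\left(G,y \right)} = -15$ ($f{\left(G,y \right)} = -3 - 12 = -15$)
$\left(R + f{\left(4,-2 - \sqrt{-1 + 0} \right)}\right)^{2} = \left(- \frac{1}{77} - 15\right)^{2} = \left(- \frac{1156}{77}\right)^{2} = \frac{1336336}{5929}$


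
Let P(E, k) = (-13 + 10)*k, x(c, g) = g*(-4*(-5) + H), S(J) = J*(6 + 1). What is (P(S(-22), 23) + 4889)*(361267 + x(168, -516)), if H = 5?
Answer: 1679128940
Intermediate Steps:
S(J) = 7*J (S(J) = J*7 = 7*J)
x(c, g) = 25*g (x(c, g) = g*(-4*(-5) + 5) = g*(20 + 5) = g*25 = 25*g)
P(E, k) = -3*k
(P(S(-22), 23) + 4889)*(361267 + x(168, -516)) = (-3*23 + 4889)*(361267 + 25*(-516)) = (-69 + 4889)*(361267 - 12900) = 4820*348367 = 1679128940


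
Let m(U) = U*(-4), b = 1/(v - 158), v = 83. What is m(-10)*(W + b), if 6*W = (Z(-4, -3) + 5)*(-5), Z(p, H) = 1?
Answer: -3008/15 ≈ -200.53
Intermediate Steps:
b = -1/75 (b = 1/(83 - 158) = 1/(-75) = -1/75 ≈ -0.013333)
m(U) = -4*U
W = -5 (W = ((1 + 5)*(-5))/6 = (6*(-5))/6 = (⅙)*(-30) = -5)
m(-10)*(W + b) = (-4*(-10))*(-5 - 1/75) = 40*(-376/75) = -3008/15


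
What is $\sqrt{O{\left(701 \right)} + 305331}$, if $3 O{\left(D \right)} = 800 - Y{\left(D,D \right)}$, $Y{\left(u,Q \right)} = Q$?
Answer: $2 \sqrt{76341} \approx 552.6$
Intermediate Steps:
$O{\left(D \right)} = \frac{800}{3} - \frac{D}{3}$ ($O{\left(D \right)} = \frac{800 - D}{3} = \frac{800}{3} - \frac{D}{3}$)
$\sqrt{O{\left(701 \right)} + 305331} = \sqrt{\left(\frac{800}{3} - \frac{701}{3}\right) + 305331} = \sqrt{33 + 305331} = \sqrt{305364} = 2 \sqrt{76341}$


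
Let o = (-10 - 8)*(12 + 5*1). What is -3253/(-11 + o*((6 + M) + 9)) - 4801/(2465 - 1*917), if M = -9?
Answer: -3831803/2859156 ≈ -1.3402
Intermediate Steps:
o = -306 (o = -18*(12 + 5) = -18*17 = -306)
-3253/(-11 + o*((6 + M) + 9)) - 4801/(2465 - 1*917) = -3253/(-11 - 306*((6 - 9) + 9)) - 4801/(2465 - 1*917) = -3253/(-11 - 306*(-3 + 9)) - 4801/(2465 - 917) = -3253/(-11 - 306*6) - 4801/1548 = -3253/(-11 - 1836) - 4801*1/1548 = -3253/(-1847) - 4801/1548 = -3253*(-1/1847) - 4801/1548 = 3253/1847 - 4801/1548 = -3831803/2859156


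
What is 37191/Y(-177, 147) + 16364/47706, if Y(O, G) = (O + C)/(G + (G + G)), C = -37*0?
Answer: -130405704943/1407327 ≈ -92662.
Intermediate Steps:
C = 0
Y(O, G) = O/(3*G) (Y(O, G) = (O + 0)/(G + (G + G)) = O/(G + 2*G) = O/((3*G)) = O*(1/(3*G)) = O/(3*G))
37191/Y(-177, 147) + 16364/47706 = 37191/(((⅓)*(-177)/147)) + 16364/47706 = 37191/(((⅓)*(-177)*(1/147))) + 16364*(1/47706) = 37191/(-59/147) + 8182/23853 = 37191*(-147/59) + 8182/23853 = -5467077/59 + 8182/23853 = -130405704943/1407327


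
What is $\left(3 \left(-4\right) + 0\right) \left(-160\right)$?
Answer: $1920$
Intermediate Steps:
$\left(3 \left(-4\right) + 0\right) \left(-160\right) = \left(-12 + 0\right) \left(-160\right) = \left(-12\right) \left(-160\right) = 1920$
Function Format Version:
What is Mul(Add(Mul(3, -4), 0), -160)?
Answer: 1920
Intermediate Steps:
Mul(Add(Mul(3, -4), 0), -160) = Mul(Add(-12, 0), -160) = Mul(-12, -160) = 1920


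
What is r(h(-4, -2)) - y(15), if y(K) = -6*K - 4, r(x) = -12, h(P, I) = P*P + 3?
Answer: 82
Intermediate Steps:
h(P, I) = 3 + P**2 (h(P, I) = P**2 + 3 = 3 + P**2)
y(K) = -4 - 6*K
r(h(-4, -2)) - y(15) = -12 - (-4 - 6*15) = -12 - (-4 - 90) = -12 - 1*(-94) = -12 + 94 = 82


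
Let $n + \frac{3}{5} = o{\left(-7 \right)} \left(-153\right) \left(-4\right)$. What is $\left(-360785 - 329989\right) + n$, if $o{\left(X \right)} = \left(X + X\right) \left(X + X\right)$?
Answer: $- \frac{2854113}{5} \approx -5.7082 \cdot 10^{5}$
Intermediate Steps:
$o{\left(X \right)} = 4 X^{2}$ ($o{\left(X \right)} = 2 X 2 X = 4 X^{2}$)
$n = \frac{599757}{5}$ ($n = - \frac{3}{5} + 4 \left(-7\right)^{2} \left(-153\right) \left(-4\right) = - \frac{3}{5} + 4 \cdot 49 \left(-153\right) \left(-4\right) = - \frac{3}{5} + 196 \left(-153\right) \left(-4\right) = - \frac{3}{5} - -119952 = - \frac{3}{5} + 119952 = \frac{599757}{5} \approx 1.1995 \cdot 10^{5}$)
$\left(-360785 - 329989\right) + n = \left(-360785 - 329989\right) + \frac{599757}{5} = -690774 + \frac{599757}{5} = - \frac{2854113}{5}$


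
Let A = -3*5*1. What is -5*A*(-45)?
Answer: -3375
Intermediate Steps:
A = -15 (A = -15*1 = -15)
-5*A*(-45) = -5*(-15)*(-45) = 75*(-45) = -3375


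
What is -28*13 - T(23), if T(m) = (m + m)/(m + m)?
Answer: -365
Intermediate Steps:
T(m) = 1 (T(m) = (2*m)/((2*m)) = (2*m)*(1/(2*m)) = 1)
-28*13 - T(23) = -28*13 - 1*1 = -364 - 1 = -365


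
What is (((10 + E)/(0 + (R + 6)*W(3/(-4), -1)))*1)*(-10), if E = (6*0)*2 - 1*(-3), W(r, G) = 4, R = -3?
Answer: -65/6 ≈ -10.833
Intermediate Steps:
E = 3 (E = 0*2 + 3 = 0 + 3 = 3)
(((10 + E)/(0 + (R + 6)*W(3/(-4), -1)))*1)*(-10) = (((10 + 3)/(0 + (-3 + 6)*4))*1)*(-10) = ((13/(0 + 3*4))*1)*(-10) = ((13/(0 + 12))*1)*(-10) = ((13/12)*1)*(-10) = (13/12)*(-10) = -65/6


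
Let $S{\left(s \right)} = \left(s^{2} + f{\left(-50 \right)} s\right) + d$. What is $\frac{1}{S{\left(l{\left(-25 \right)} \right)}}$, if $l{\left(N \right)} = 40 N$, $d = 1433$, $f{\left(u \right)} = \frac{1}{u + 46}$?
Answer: $\frac{1}{1001683} \approx 9.9832 \cdot 10^{-7}$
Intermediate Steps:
$f{\left(u \right)} = \frac{1}{46 + u}$
$S{\left(s \right)} = 1433 + s^{2} - \frac{s}{4}$ ($S{\left(s \right)} = \left(s^{2} + \frac{s}{46 - 50}\right) + 1433 = \left(s^{2} + \frac{s}{-4}\right) + 1433 = \left(s^{2} - \frac{s}{4}\right) + 1433 = 1433 + s^{2} - \frac{s}{4}$)
$\frac{1}{S{\left(l{\left(-25 \right)} \right)}} = \frac{1}{1433 + \left(40 \left(-25\right)\right)^{2} - \frac{40 \left(-25\right)}{4}} = \frac{1}{1433 + \left(-1000\right)^{2} - -250} = \frac{1}{1433 + 1000000 + 250} = \frac{1}{1001683}$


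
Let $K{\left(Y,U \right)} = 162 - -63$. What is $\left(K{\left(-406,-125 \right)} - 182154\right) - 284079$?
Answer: $-466008$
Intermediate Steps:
$K{\left(Y,U \right)} = 225$ ($K{\left(Y,U \right)} = 162 + 63 = 225$)
$\left(K{\left(-406,-125 \right)} - 182154\right) - 284079 = \left(225 - 182154\right) - 284079 = -181929 - 284079 = -466008$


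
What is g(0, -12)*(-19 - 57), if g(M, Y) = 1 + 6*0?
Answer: -76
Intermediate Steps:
g(M, Y) = 1 (g(M, Y) = 1 + 0 = 1)
g(0, -12)*(-19 - 57) = 1*(-19 - 57) = 1*(-76) = -76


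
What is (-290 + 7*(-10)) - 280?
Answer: -640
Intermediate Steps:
(-290 + 7*(-10)) - 280 = (-290 - 70) - 280 = -360 - 280 = -640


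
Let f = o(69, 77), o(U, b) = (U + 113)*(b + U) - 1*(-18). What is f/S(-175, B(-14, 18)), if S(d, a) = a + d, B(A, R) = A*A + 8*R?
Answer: 5318/33 ≈ 161.15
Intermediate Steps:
B(A, R) = A² + 8*R
o(U, b) = 18 + (113 + U)*(U + b) (o(U, b) = (113 + U)*(U + b) + 18 = 18 + (113 + U)*(U + b))
f = 26590 (f = 18 + 69² + 113*69 + 113*77 + 69*77 = 18 + 4761 + 7797 + 8701 + 5313 = 26590)
f/S(-175, B(-14, 18)) = 26590/(((-14)² + 8*18) - 175) = 26590/((196 + 144) - 175) = 26590/(340 - 175) = 26590/165 = 26590*(1/165) = 5318/33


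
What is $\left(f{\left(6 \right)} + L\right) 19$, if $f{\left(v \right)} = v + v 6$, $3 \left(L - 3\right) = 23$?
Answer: $\frac{3002}{3} \approx 1000.7$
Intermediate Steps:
$L = \frac{32}{3}$ ($L = 3 + \frac{1}{3} \cdot 23 = 3 + \frac{23}{3} = \frac{32}{3} \approx 10.667$)
$f{\left(v \right)} = 7 v$ ($f{\left(v \right)} = v + 6 v = 7 v$)
$\left(f{\left(6 \right)} + L\right) 19 = \left(7 \cdot 6 + \frac{32}{3}\right) 19 = \left(42 + \frac{32}{3}\right) 19 = \frac{158}{3} \cdot 19 = \frac{3002}{3}$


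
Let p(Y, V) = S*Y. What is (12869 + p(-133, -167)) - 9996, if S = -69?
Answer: 12050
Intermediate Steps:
p(Y, V) = -69*Y
(12869 + p(-133, -167)) - 9996 = (12869 - 69*(-133)) - 9996 = (12869 + 9177) - 9996 = 22046 - 9996 = 12050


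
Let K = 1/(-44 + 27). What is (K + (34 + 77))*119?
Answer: 13202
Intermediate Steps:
K = -1/17 (K = 1/(-17) = -1/17 ≈ -0.058824)
(K + (34 + 77))*119 = (-1/17 + (34 + 77))*119 = (-1/17 + 111)*119 = (1886/17)*119 = 13202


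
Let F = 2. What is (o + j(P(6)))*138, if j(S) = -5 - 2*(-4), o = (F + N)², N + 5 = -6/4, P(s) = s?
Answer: 6417/2 ≈ 3208.5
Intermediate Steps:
N = -13/2 (N = -5 - 6/4 = -5 - 6*¼ = -5 - 3/2 = -13/2 ≈ -6.5000)
o = 81/4 (o = (2 - 13/2)² = (-9/2)² = 81/4 ≈ 20.250)
j(S) = 3 (j(S) = -5 + 8 = 3)
(o + j(P(6)))*138 = (81/4 + 3)*138 = (93/4)*138 = 6417/2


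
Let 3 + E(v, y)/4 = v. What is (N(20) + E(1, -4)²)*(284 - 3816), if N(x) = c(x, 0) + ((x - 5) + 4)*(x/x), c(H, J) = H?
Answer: -363796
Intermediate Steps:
E(v, y) = -12 + 4*v
N(x) = -1 + 2*x (N(x) = x + ((x - 5) + 4)*(x/x) = x + ((-5 + x) + 4)*1 = x + (-1 + x)*1 = x + (-1 + x) = -1 + 2*x)
(N(20) + E(1, -4)²)*(284 - 3816) = ((-1 + 2*20) + (-12 + 4*1)²)*(284 - 3816) = ((-1 + 40) + (-12 + 4)²)*(-3532) = (39 + (-8)²)*(-3532) = (39 + 64)*(-3532) = 103*(-3532) = -363796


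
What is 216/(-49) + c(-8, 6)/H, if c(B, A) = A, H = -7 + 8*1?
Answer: 78/49 ≈ 1.5918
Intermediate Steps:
H = 1 (H = -7 + 8 = 1)
216/(-49) + c(-8, 6)/H = 216/(-49) + 6/1 = 216*(-1/49) + 6*1 = -216/49 + 6 = 78/49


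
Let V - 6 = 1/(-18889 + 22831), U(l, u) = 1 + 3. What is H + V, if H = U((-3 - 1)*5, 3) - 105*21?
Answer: -8652689/3942 ≈ -2195.0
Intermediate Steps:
U(l, u) = 4
H = -2201 (H = 4 - 105*21 = 4 - 2205 = -2201)
V = 23653/3942 (V = 6 + 1/(-18889 + 22831) = 6 + 1/3942 = 23653/3942 ≈ 6.0003)
H + V = -2201 + 23653/3942 = -8652689/3942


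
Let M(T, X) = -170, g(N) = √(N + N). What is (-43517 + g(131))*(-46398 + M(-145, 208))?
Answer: 2026499656 - 46568*√262 ≈ 2.0257e+9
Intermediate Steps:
g(N) = √2*√N (g(N) = √(2*N) = √2*√N)
(-43517 + g(131))*(-46398 + M(-145, 208)) = (-43517 + √2*√131)*(-46398 - 170) = (-43517 + √262)*(-46568) = 2026499656 - 46568*√262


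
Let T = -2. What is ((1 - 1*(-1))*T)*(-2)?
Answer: 8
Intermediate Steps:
((1 - 1*(-1))*T)*(-2) = ((1 - 1*(-1))*(-2))*(-2) = ((1 + 1)*(-2))*(-2) = (2*(-2))*(-2) = -4*(-2) = 8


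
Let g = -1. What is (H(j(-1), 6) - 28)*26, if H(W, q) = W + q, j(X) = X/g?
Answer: -546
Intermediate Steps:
j(X) = -X (j(X) = X/(-1) = X*(-1) = -X)
(H(j(-1), 6) - 28)*26 = ((-1*(-1) + 6) - 28)*26 = ((1 + 6) - 28)*26 = (7 - 28)*26 = -21*26 = -546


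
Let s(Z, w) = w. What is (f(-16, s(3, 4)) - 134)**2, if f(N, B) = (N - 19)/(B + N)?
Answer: 2474329/144 ≈ 17183.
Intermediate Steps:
f(N, B) = (-19 + N)/(B + N)
(f(-16, s(3, 4)) - 134)**2 = ((-19 - 16)/(4 - 16) - 134)**2 = (-35/(-12) - 134)**2 = (-1/12*(-35) - 134)**2 = (35/12 - 134)**2 = (-1573/12)**2 = 2474329/144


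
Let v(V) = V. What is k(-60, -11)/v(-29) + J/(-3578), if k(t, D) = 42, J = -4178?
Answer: -14557/51881 ≈ -0.28058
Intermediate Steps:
k(-60, -11)/v(-29) + J/(-3578) = 42/(-29) - 4178/(-3578) = 42*(-1/29) - 4178*(-1/3578) = -42/29 + 2089/1789 = -14557/51881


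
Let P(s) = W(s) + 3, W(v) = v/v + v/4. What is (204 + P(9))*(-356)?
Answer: -74849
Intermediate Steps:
W(v) = 1 + v/4 (W(v) = 1 + v*(¼) = 1 + v/4)
P(s) = 4 + s/4 (P(s) = (1 + s/4) + 3 = 4 + s/4)
(204 + P(9))*(-356) = (204 + (4 + (¼)*9))*(-356) = (204 + (4 + 9/4))*(-356) = (204 + 25/4)*(-356) = (841/4)*(-356) = -74849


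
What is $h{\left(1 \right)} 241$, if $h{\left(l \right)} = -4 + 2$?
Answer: $-482$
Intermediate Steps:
$h{\left(l \right)} = -2$
$h{\left(1 \right)} 241 = \left(-2\right) 241 = -482$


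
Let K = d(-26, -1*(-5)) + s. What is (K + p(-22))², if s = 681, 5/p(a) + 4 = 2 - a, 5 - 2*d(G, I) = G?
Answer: 7767369/16 ≈ 4.8546e+5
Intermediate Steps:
d(G, I) = 5/2 - G/2
p(a) = 5/(-2 - a) (p(a) = 5/(-4 + (2 - a)) = 5/(-2 - a))
K = 1393/2 (K = (5/2 - ½*(-26)) + 681 = (5/2 + 13) + 681 = 31/2 + 681 = 1393/2 ≈ 696.50)
(K + p(-22))² = (1393/2 - 5/(2 - 22))² = (1393/2 - 5/(-20))² = (1393/2 - 5*(-1/20))² = (1393/2 + ¼)² = (2787/4)² = 7767369/16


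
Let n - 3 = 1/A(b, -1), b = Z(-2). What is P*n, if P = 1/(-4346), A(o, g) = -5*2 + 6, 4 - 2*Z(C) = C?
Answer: -11/17384 ≈ -0.00063277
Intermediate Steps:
Z(C) = 2 - C/2
b = 3 (b = 2 - 1/2*(-2) = 2 + 1 = 3)
A(o, g) = -4 (A(o, g) = -10 + 6 = -4)
P = -1/4346 ≈ -0.00023010
n = 11/4 (n = 3 + 1/(-4) = 3 - 1/4 = 11/4 ≈ 2.7500)
P*n = -1/4346*11/4 = -11/17384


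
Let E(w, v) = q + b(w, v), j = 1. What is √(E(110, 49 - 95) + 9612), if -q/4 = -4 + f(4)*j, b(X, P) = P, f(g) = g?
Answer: √9566 ≈ 97.806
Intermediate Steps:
q = 0 (q = -4*(-4 + 4*1) = -4*(-4 + 4) = -4*0 = 0)
E(w, v) = v (E(w, v) = 0 + v = v)
√(E(110, 49 - 95) + 9612) = √((49 - 95) + 9612) = √(-46 + 9612) = √9566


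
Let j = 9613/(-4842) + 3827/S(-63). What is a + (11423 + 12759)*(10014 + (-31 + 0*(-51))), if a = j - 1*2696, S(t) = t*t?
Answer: 515479988969213/2135322 ≈ 2.4141e+8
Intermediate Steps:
S(t) = t**2
j = -2180407/2135322 (j = 9613/(-4842) + 3827/((-63)**2) = 9613*(-1/4842) + 3827/3969 = -9613/4842 + 3827*(1/3969) = -9613/4842 + 3827/3969 = -2180407/2135322 ≈ -1.0211)
a = -5759008519/2135322 (a = -2180407/2135322 - 1*2696 = -2180407/2135322 - 2696 = -5759008519/2135322 ≈ -2697.0)
a + (11423 + 12759)*(10014 + (-31 + 0*(-51))) = -5759008519/2135322 + (11423 + 12759)*(10014 + (-31 + 0*(-51))) = -5759008519/2135322 + 24182*(10014 + (-31 + 0)) = -5759008519/2135322 + 24182*(10014 - 31) = -5759008519/2135322 + 24182*9983 = -5759008519/2135322 + 241408906 = 515479988969213/2135322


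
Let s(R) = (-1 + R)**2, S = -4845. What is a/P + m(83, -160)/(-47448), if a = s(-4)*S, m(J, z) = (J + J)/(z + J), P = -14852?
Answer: 27658260527/3391357662 ≈ 8.1555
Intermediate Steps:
m(J, z) = 2*J/(J + z) (m(J, z) = (2*J)/(J + z) = 2*J/(J + z))
a = -121125 (a = (-1 - 4)**2*(-4845) = (-5)**2*(-4845) = 25*(-4845) = -121125)
a/P + m(83, -160)/(-47448) = -121125/(-14852) + (2*83/(83 - 160))/(-47448) = -121125*(-1/14852) + (2*83/(-77))*(-1/47448) = 121125/14852 + (2*83*(-1/77))*(-1/47448) = 121125/14852 - 166/77*(-1/47448) = 121125/14852 + 83/1826748 = 27658260527/3391357662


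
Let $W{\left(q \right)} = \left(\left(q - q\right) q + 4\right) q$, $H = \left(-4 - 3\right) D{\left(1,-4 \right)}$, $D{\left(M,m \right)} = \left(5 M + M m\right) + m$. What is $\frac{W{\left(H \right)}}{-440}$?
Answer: $- \frac{21}{110} \approx -0.19091$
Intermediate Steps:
$D{\left(M,m \right)} = m + 5 M + M m$
$H = 21$ ($H = \left(-4 - 3\right) \left(-4 + 5 \cdot 1 + 1 \left(-4\right)\right) = - 7 \left(-4 + 5 - 4\right) = \left(-7\right) \left(-3\right) = 21$)
$W{\left(q \right)} = 4 q$ ($W{\left(q \right)} = \left(0 q + 4\right) q = \left(0 + 4\right) q = 4 q$)
$\frac{W{\left(H \right)}}{-440} = \frac{4 \cdot 21}{-440} = 84 \left(- \frac{1}{440}\right) = - \frac{21}{110}$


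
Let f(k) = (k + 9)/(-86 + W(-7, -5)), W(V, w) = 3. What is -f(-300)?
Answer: -291/83 ≈ -3.5060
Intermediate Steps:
f(k) = -9/83 - k/83 (f(k) = (k + 9)/(-86 + 3) = (9 + k)/(-83) = (9 + k)*(-1/83) = -9/83 - k/83)
-f(-300) = -(-9/83 - 1/83*(-300)) = -(-9/83 + 300/83) = -1*291/83 = -291/83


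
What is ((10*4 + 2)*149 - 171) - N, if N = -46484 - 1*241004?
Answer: 293575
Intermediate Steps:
N = -287488 (N = -46484 - 241004 = -287488)
((10*4 + 2)*149 - 171) - N = ((10*4 + 2)*149 - 171) - 1*(-287488) = ((40 + 2)*149 - 171) + 287488 = (42*149 - 171) + 287488 = (6258 - 171) + 287488 = 6087 + 287488 = 293575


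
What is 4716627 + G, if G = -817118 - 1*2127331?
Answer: 1772178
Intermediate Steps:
G = -2944449 (G = -817118 - 2127331 = -2944449)
4716627 + G = 4716627 - 2944449 = 1772178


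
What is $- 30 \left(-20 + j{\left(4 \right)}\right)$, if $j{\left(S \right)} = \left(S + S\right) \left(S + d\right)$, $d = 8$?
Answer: $-2280$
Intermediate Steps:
$j{\left(S \right)} = 2 S \left(8 + S\right)$ ($j{\left(S \right)} = \left(S + S\right) \left(S + 8\right) = 2 S \left(8 + S\right)$)
$- 30 \left(-20 + j{\left(4 \right)}\right) = - 30 \left(-20 + 2 \cdot 4 \left(8 + 4\right)\right) = - 30 \left(-20 + 2 \cdot 4 \cdot 12\right) = - 30 \left(-20 + 96\right) = \left(-30\right) 76 = -2280$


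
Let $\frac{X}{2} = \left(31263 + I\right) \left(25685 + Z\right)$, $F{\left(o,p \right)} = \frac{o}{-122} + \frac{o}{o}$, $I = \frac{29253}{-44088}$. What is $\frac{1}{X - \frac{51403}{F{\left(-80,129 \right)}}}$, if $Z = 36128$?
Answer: $\frac{742148}{2868258462643677} \approx 2.5875 \cdot 10^{-10}$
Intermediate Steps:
$I = - \frac{9751}{14696}$ ($I = 29253 \left(- \frac{1}{44088}\right) = - \frac{9751}{14696} \approx -0.66351$)
$F{\left(o,p \right)} = 1 - \frac{o}{122}$ ($F{\left(o,p \right)} = o \left(- \frac{1}{122}\right) + 1 = - \frac{o}{122} + 1 = 1 - \frac{o}{122}$)
$X = \frac{28398826761461}{7348}$ ($X = 2 \left(31263 - \frac{9751}{14696}\right) \left(25685 + 36128\right) = 2 \cdot \frac{459431297}{14696} \cdot 61813 = 2 \cdot \frac{28398826761461}{14696} = \frac{28398826761461}{7348} \approx 3.8648 \cdot 10^{9}$)
$\frac{1}{X - \frac{51403}{F{\left(-80,129 \right)}}} = \frac{1}{\frac{28398826761461}{7348} - \frac{51403}{1 - - \frac{40}{61}}} = \frac{1}{\frac{28398826761461}{7348} - \frac{51403}{1 + \frac{40}{61}}} = \frac{1}{\frac{28398826761461}{7348} - \frac{51403}{\frac{101}{61}}} = \frac{1}{\frac{28398826761461}{7348} - \frac{3135583}{101}} = \frac{1}{\frac{2868258462643677}{742148}} = \frac{742148}{2868258462643677}$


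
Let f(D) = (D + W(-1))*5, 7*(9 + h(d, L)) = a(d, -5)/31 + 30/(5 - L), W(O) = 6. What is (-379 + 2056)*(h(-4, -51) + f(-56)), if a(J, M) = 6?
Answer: -2638006527/6076 ≈ -4.3417e+5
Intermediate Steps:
h(d, L) = -1947/217 + 30/(7*(5 - L)) (h(d, L) = -9 + (6/31 + 30/(5 - L))/7 = -9 + (6/217 + 30/(7*(5 - L))) = -1947/217 + 30/(7*(5 - L)))
f(D) = 30 + 5*D (f(D) = (D + 6)*5 = (6 + D)*5 = 30 + 5*D)
(-379 + 2056)*(h(-4, -51) + f(-56)) = (-379 + 2056)*(3*(2935 - 649*(-51))/(217*(-5 - 51)) + (30 + 5*(-56))) = 1677*((3/217)*(2935 + 33099)/(-56) + (30 - 280)) = 1677*((3/217)*(-1/56)*36034 - 250) = 1677*(-54051/6076 - 250) = 1677*(-1573051/6076) = -2638006527/6076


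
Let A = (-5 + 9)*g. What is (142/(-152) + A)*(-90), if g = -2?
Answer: 30555/38 ≈ 804.08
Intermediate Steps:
A = -8 (A = (-5 + 9)*(-2) = 4*(-2) = -8)
(142/(-152) + A)*(-90) = (142/(-152) - 8)*(-90) = (142*(-1/152) - 8)*(-90) = (-71/76 - 8)*(-90) = -679/76*(-90) = 30555/38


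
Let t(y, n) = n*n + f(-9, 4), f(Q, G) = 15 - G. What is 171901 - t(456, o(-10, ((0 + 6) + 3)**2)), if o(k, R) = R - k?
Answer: 163609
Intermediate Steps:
t(y, n) = 11 + n**2 (t(y, n) = n*n + (15 - 1*4) = n**2 + (15 - 4) = n**2 + 11 = 11 + n**2)
171901 - t(456, o(-10, ((0 + 6) + 3)**2)) = 171901 - (11 + (((0 + 6) + 3)**2 - 1*(-10))**2) = 171901 - (11 + ((6 + 3)**2 + 10)**2) = 171901 - (11 + (9**2 + 10)**2) = 171901 - (11 + (81 + 10)**2) = 171901 - (11 + 91**2) = 171901 - (11 + 8281) = 171901 - 1*8292 = 171901 - 8292 = 163609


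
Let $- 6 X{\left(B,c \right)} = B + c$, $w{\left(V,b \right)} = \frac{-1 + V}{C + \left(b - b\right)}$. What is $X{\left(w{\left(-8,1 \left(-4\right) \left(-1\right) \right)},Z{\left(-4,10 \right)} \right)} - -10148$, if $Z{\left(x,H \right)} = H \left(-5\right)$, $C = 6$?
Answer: $\frac{121879}{12} \approx 10157.0$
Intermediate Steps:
$w{\left(V,b \right)} = - \frac{1}{6} + \frac{V}{6}$ ($w{\left(V,b \right)} = \frac{-1 + V}{6 + \left(b - b\right)} = \frac{-1 + V}{6 + 0} = \frac{-1 + V}{6} = \left(-1 + V\right) \frac{1}{6} = - \frac{1}{6} + \frac{V}{6}$)
$Z{\left(x,H \right)} = - 5 H$
$X{\left(B,c \right)} = - \frac{B}{6} - \frac{c}{6}$ ($X{\left(B,c \right)} = - \frac{B + c}{6} = - \frac{B}{6} - \frac{c}{6}$)
$X{\left(w{\left(-8,1 \left(-4\right) \left(-1\right) \right)},Z{\left(-4,10 \right)} \right)} - -10148 = \left(- \frac{- \frac{1}{6} + \frac{1}{6} \left(-8\right)}{6} - \frac{\left(-5\right) 10}{6}\right) - -10148 = \left(- \frac{- \frac{1}{6} - \frac{4}{3}}{6} - - \frac{25}{3}\right) + 10148 = \left(\left(- \frac{1}{6}\right) \left(- \frac{3}{2}\right) + \frac{25}{3}\right) + 10148 = \left(\frac{1}{4} + \frac{25}{3}\right) + 10148 = \frac{103}{12} + 10148 = \frac{121879}{12}$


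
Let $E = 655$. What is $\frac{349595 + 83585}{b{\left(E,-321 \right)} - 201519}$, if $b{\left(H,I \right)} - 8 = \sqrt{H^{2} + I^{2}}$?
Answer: $- \frac{17458106996}{8121230211} - \frac{86636 \sqrt{532066}}{8121230211} \approx -2.1575$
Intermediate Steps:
$b{\left(H,I \right)} = 8 + \sqrt{H^{2} + I^{2}}$
$\frac{349595 + 83585}{b{\left(E,-321 \right)} - 201519} = \frac{349595 + 83585}{\left(8 + \sqrt{655^{2} + \left(-321\right)^{2}}\right) - 201519} = \frac{433180}{\left(8 + \sqrt{429025 + 103041}\right) - 201519} = \frac{433180}{\left(8 + \sqrt{532066}\right) - 201519} = \frac{433180}{-201511 + \sqrt{532066}}$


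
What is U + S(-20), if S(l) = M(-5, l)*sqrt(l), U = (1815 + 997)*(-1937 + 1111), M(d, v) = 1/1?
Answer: -2322712 + 2*I*sqrt(5) ≈ -2.3227e+6 + 4.4721*I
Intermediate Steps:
M(d, v) = 1
U = -2322712 (U = 2812*(-826) = -2322712)
S(l) = sqrt(l) (S(l) = 1*sqrt(l) = sqrt(l))
U + S(-20) = -2322712 + sqrt(-20) = -2322712 + 2*I*sqrt(5)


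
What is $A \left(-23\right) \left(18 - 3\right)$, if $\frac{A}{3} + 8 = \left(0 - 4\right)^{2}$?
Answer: $-8280$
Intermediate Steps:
$A = 24$ ($A = -24 + 3 \left(0 - 4\right)^{2} = -24 + 3 \left(-4\right)^{2} = -24 + 3 \cdot 16 = -24 + 48 = 24$)
$A \left(-23\right) \left(18 - 3\right) = 24 \left(-23\right) \left(18 - 3\right) = - 552 \left(18 - 3\right) = \left(-552\right) 15 = -8280$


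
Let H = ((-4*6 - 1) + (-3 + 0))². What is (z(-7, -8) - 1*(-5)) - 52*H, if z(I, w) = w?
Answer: -40771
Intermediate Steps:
H = 784 (H = ((-24 - 1) - 3)² = (-25 - 3)² = (-28)² = 784)
(z(-7, -8) - 1*(-5)) - 52*H = (-8 - 1*(-5)) - 52*784 = (-8 + 5) - 40768 = -3 - 40768 = -40771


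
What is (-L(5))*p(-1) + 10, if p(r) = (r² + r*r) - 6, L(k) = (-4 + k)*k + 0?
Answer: 30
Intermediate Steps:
L(k) = k*(-4 + k) (L(k) = k*(-4 + k) + 0 = k*(-4 + k))
p(r) = -6 + 2*r² (p(r) = (r² + r²) - 6 = 2*r² - 6 = -6 + 2*r²)
(-L(5))*p(-1) + 10 = (-5*(-4 + 5))*(-6 + 2*(-1)²) + 10 = (-5)*(-6 + 2*1) + 10 = (-1*5)*(-6 + 2) + 10 = -5*(-4) + 10 = 20 + 10 = 30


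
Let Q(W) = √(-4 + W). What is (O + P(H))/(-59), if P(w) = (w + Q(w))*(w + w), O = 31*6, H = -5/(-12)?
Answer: -13417/4248 - 5*I*√129/2124 ≈ -3.1584 - 0.026737*I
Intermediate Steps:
H = 5/12 (H = -5*(-1/12) = 5/12 ≈ 0.41667)
O = 186
P(w) = 2*w*(w + √(-4 + w)) (P(w) = (w + √(-4 + w))*(w + w) = (w + √(-4 + w))*(2*w) = 2*w*(w + √(-4 + w)))
(O + P(H))/(-59) = (186 + 2*(5/12)*(5/12 + √(-4 + 5/12)))/(-59) = (186 + 2*(5/12)*(5/12 + √(-43/12)))*(-1/59) = (186 + 2*(5/12)*(5/12 + I*√129/6))*(-1/59) = (186 + (25/72 + 5*I*√129/36))*(-1/59) = (13417/72 + 5*I*√129/36)*(-1/59) = -13417/4248 - 5*I*√129/2124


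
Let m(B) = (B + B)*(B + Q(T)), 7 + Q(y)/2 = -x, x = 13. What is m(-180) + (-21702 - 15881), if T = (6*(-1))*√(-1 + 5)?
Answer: 41617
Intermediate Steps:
T = -12 (T = -6*√4 = -6*2 = -12)
Q(y) = -40 (Q(y) = -14 + 2*(-1*13) = -14 + 2*(-13) = -14 - 26 = -40)
m(B) = 2*B*(-40 + B) (m(B) = (B + B)*(B - 40) = (2*B)*(-40 + B) = 2*B*(-40 + B))
m(-180) + (-21702 - 15881) = 2*(-180)*(-40 - 180) + (-21702 - 15881) = 2*(-180)*(-220) - 37583 = 79200 - 37583 = 41617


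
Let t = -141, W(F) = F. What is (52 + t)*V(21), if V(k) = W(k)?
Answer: -1869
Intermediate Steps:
V(k) = k
(52 + t)*V(21) = (52 - 141)*21 = -89*21 = -1869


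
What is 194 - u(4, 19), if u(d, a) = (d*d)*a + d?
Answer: -114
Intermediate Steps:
u(d, a) = d + a*d² (u(d, a) = d²*a + d = a*d² + d = d + a*d²)
194 - u(4, 19) = 194 - 4*(1 + 19*4) = 194 - 4*(1 + 76) = 194 - 4*77 = 194 - 1*308 = 194 - 308 = -114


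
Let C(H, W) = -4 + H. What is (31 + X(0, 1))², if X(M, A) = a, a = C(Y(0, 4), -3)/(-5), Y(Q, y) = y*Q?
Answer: 25281/25 ≈ 1011.2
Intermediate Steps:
Y(Q, y) = Q*y
a = ⅘ (a = (-4 + 0*4)/(-5) = (-4 + 0)*(-⅕) = -4*(-⅕) = ⅘ ≈ 0.80000)
X(M, A) = ⅘
(31 + X(0, 1))² = (31 + ⅘)² = (159/5)² = 25281/25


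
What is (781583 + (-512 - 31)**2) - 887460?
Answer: 188972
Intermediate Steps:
(781583 + (-512 - 31)**2) - 887460 = (781583 + (-543)**2) - 887460 = (781583 + 294849) - 887460 = 1076432 - 887460 = 188972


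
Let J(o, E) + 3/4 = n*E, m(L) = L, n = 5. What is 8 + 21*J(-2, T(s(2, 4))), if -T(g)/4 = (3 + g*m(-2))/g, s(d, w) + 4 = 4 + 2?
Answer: 809/4 ≈ 202.25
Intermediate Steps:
s(d, w) = 2 (s(d, w) = -4 + (4 + 2) = -4 + 6 = 2)
T(g) = -4*(3 - 2*g)/g (T(g) = -4*(3 + g*(-2))/g = -4*(3 - 2*g)/g)
J(o, E) = -¾ + 5*E
8 + 21*J(-2, T(s(2, 4))) = 8 + 21*(-¾ + 5*(8 - 12/2)) = 8 + 21*(-¾ + 5*(8 - 12*½)) = 8 + 21*(-¾ + 5*(8 - 6)) = 8 + 21*(-¾ + 5*2) = 8 + 21*(-¾ + 10) = 8 + 21*(37/4) = 8 + 777/4 = 809/4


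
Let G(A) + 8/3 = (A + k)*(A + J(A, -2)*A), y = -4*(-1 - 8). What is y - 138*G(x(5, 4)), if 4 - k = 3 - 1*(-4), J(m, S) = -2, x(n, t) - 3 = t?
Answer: 4268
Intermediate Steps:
x(n, t) = 3 + t
k = -3 (k = 4 - (3 - 1*(-4)) = 4 - (3 + 4) = 4 - 1*7 = 4 - 7 = -3)
y = 36 (y = -4*(-9) = 36)
G(A) = -8/3 - A*(-3 + A) (G(A) = -8/3 + (A - 3)*(A - 2*A) = -8/3 + (-3 + A)*(-A) = -8/3 - A*(-3 + A))
y - 138*G(x(5, 4)) = 36 - 138*(-8/3 - (3 + 4)² + 3*(3 + 4)) = 36 - 138*(-8/3 - 1*7² + 3*7) = 36 - 138*(-8/3 - 1*49 + 21) = 36 - 138*(-8/3 - 49 + 21) = 36 - 138*(-92/3) = 36 + 4232 = 4268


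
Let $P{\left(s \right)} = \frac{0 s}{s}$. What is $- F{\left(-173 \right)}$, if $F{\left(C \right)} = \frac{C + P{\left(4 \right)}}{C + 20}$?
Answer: $- \frac{173}{153} \approx -1.1307$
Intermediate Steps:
$P{\left(s \right)} = 0$ ($P{\left(s \right)} = \frac{0}{s} = 0$)
$F{\left(C \right)} = \frac{C}{20 + C}$ ($F{\left(C \right)} = \frac{C + 0}{C + 20} = \frac{C}{20 + C}$)
$- F{\left(-173 \right)} = - \frac{-173}{20 - 173} = - \frac{-173}{-153} = - \frac{\left(-173\right) \left(-1\right)}{153} = \left(-1\right) \frac{173}{153} = - \frac{173}{153}$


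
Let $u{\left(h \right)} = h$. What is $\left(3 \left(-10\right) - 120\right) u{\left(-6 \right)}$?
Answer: $900$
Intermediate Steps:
$\left(3 \left(-10\right) - 120\right) u{\left(-6 \right)} = \left(3 \left(-10\right) - 120\right) \left(-6\right) = \left(-30 - 120\right) \left(-6\right) = \left(-150\right) \left(-6\right) = 900$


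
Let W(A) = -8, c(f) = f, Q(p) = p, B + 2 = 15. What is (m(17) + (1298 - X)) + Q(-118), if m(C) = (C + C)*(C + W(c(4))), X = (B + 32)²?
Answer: -539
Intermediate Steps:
B = 13 (B = -2 + 15 = 13)
X = 2025 (X = (13 + 32)² = 45² = 2025)
m(C) = 2*C*(-8 + C) (m(C) = (C + C)*(C - 8) = (2*C)*(-8 + C) = 2*C*(-8 + C))
(m(17) + (1298 - X)) + Q(-118) = (2*17*(-8 + 17) + (1298 - 1*2025)) - 118 = (2*17*9 + (1298 - 2025)) - 118 = (306 - 727) - 118 = -421 - 118 = -539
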